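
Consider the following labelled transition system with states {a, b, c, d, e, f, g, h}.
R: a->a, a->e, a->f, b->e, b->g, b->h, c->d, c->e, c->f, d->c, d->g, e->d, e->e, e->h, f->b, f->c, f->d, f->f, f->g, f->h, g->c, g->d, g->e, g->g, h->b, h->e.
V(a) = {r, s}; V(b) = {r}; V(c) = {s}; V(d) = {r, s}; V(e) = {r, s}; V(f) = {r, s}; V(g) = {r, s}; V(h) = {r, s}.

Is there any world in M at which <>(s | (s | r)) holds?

Yes

Let φ = <>(s | (s | r)). Evaluate φ at each world:
  a (successors {a, e, f}): φ is true.
  b (successors {e, g, h}): φ is true.
  c (successors {d, e, f}): φ is true.
  d (successors {c, g}): φ is true.
  e (successors {d, e, h}): φ is true.
  f (successors {b, c, d, f, g, h}): φ is true.
  g (successors {c, d, e, g}): φ is true.
  h (successors {b, e}): φ is true.
Detail at a (witness):
  At a: <>(s | (s | r)) requires s | (s | r) at some successor in {a, e, f}.
    s | (s | r) holds at a, so <>(s | (s | r)) is true at a.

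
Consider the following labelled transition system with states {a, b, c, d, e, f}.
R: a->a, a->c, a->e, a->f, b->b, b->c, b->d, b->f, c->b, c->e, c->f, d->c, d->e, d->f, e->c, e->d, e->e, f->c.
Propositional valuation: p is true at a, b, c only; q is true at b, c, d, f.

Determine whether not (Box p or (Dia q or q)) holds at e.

Recall that Box ψ holds at a world iff ψ holds at every accessible world, and Dia ψ holds iff ψ holds at some accessible world.
At e: Box p or (Dia q or q) is true, so not (Box p or (Dia q or q)) is false.
  At e: Box p is false, Dia q or q is true, so Box p or (Dia q or q) is true.
    At e: Box p requires p at every successor {c, d, e}.
      p fails at d, so Box p is false at e.
    At e: Dia q is true, q is false, so Dia q or q is true.
      At e: Dia q requires q at some successor in {c, d, e}.
        q holds at c, so Dia q is true at e.

No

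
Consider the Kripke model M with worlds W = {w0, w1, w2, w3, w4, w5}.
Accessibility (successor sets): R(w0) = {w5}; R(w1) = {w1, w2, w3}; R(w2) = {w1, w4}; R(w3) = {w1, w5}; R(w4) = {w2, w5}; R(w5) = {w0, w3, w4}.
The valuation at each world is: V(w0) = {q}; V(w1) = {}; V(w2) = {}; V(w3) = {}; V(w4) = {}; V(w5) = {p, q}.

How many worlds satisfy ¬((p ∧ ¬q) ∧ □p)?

6

Let φ = ¬((p ∧ ¬q) ∧ □p). Evaluate φ at each world:
  w0 (successors {w5}): φ is true.
  w1 (successors {w1, w2, w3}): φ is true.
  w2 (successors {w1, w4}): φ is true.
  w3 (successors {w1, w5}): φ is true.
  w4 (successors {w2, w5}): φ is true.
  w5 (successors {w0, w3, w4}): φ is true.
For instance, at w2:
  At w2: (p ∧ ¬q) ∧ □p is false, so ¬((p ∧ ¬q) ∧ □p) is true.
    At w2: p ∧ ¬q is false, □p is false, so (p ∧ ¬q) ∧ □p is false.
      At w2: □p requires p at every successor {w1, w4}.
        p fails at w1, so □p is false at w2.
Satisfying worlds: {w0, w1, w2, w3, w4, w5}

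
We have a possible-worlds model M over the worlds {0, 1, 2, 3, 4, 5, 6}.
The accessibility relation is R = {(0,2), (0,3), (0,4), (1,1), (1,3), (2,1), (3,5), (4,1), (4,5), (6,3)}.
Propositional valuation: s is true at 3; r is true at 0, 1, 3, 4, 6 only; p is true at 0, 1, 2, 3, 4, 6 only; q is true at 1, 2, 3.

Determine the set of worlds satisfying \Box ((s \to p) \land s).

Let φ = \Box ((s \to p) \land s). Evaluate φ at each world:
  0 (successors {2, 3, 4}): φ is false.
  1 (successors {1, 3}): φ is false.
  2 (successors {1}): φ is false.
  3 (successors {5}): φ is false.
  4 (successors {1, 5}): φ is false.
  5 (successors ∅): φ is true.
  6 (successors {3}): φ is true.
For instance, at 4:
  At 4: \Box ((s \to p) \land s) requires (s \to p) \land s at every successor {1, 5}.
    (s \to p) \land s fails at 1, so \Box ((s \to p) \land s) is false at 4.
Satisfying worlds: {5, 6}

5, 6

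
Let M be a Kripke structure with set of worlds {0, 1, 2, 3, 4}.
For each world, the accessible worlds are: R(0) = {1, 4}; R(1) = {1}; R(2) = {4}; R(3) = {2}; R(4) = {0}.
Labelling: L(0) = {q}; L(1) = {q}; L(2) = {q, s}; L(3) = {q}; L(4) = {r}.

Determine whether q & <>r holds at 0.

Yes

At 0: q is true, <>r is true, so q & <>r is true.
  At 0: <>r requires r at some successor in {1, 4}.
    r holds at 4, so <>r is true at 0.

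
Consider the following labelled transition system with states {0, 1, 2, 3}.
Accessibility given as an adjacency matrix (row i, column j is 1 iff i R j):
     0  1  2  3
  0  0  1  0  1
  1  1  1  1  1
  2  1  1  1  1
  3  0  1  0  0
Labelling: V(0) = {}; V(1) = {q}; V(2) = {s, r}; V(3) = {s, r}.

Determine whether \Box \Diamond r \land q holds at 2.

At 2: \Box \Diamond r is false, q is false, so \Box \Diamond r \land q is false.
  At 2: \Box \Diamond r requires \Diamond r at every successor {0, 1, 2, 3}.
    \Diamond r fails at 3, so \Box \Diamond r is false at 2.
      At 3: \Diamond r requires r at some successor in {1}.
        At 1: r is false.
      So \Diamond r is false at 3.

No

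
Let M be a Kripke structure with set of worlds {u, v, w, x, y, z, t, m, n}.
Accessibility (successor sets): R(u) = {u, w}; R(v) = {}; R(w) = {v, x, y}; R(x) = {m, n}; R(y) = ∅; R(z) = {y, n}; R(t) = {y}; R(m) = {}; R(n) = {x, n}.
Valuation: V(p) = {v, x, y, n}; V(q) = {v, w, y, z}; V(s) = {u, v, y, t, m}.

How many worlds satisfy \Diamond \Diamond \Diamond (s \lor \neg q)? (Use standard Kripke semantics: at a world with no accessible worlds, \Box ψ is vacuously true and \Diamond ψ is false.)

Let φ = \Diamond \Diamond \Diamond (s \lor \neg q). Evaluate φ at each world:
  u (successors {u, w}): φ is true.
  v (successors ∅): φ is false.
  w (successors {v, x, y}): φ is true.
  x (successors {m, n}): φ is true.
  y (successors ∅): φ is false.
  z (successors {y, n}): φ is true.
  t (successors {y}): φ is false.
  m (successors ∅): φ is false.
  n (successors {x, n}): φ is true.
For instance, at x:
  At x: \Diamond \Diamond \Diamond (s \lor \neg q) requires \Diamond \Diamond (s \lor \neg q) at some successor in {m, n}.
    \Diamond \Diamond (s \lor \neg q) holds at n, so \Diamond \Diamond \Diamond (s \lor \neg q) is true at x.
      At n: \Diamond \Diamond (s \lor \neg q) requires \Diamond (s \lor \neg q) at some successor in {x, n}.
        \Diamond (s \lor \neg q) holds at x, so \Diamond \Diamond (s \lor \neg q) is true at n.
Satisfying worlds: {u, w, x, z, n}

5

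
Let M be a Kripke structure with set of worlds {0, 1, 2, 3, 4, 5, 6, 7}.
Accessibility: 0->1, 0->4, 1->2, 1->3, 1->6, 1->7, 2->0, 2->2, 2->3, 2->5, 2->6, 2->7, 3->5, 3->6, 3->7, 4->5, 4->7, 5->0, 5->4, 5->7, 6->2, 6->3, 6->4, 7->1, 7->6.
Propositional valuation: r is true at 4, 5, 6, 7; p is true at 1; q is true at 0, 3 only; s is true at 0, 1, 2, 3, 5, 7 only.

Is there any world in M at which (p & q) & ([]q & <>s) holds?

No

Recall that []ψ holds at a world iff ψ holds at every accessible world, and <>ψ holds iff ψ holds at some accessible world.
Let φ = (p & q) & ([]q & <>s). Evaluate φ at each world:
  0 (successors {1, 4}): φ is false.
  1 (successors {2, 3, 6, 7}): φ is false.
  2 (successors {0, 2, 3, 5, 6, 7}): φ is false.
  3 (successors {5, 6, 7}): φ is false.
  4 (successors {5, 7}): φ is false.
  5 (successors {0, 4, 7}): φ is false.
  6 (successors {2, 3, 4}): φ is false.
  7 (successors {1, 6}): φ is false.
For instance, at 7:
  At 7: p & q is false, []q & <>s is false, so (p & q) & ([]q & <>s) is false.
    At 7: []q is false, <>s is true, so []q & <>s is false.
      At 7: []q requires q at every successor {1, 6}.
        q fails at 1, so []q is false at 7.
      At 7: <>s requires s at some successor in {1, 6}.
        s holds at 1, so <>s is true at 7.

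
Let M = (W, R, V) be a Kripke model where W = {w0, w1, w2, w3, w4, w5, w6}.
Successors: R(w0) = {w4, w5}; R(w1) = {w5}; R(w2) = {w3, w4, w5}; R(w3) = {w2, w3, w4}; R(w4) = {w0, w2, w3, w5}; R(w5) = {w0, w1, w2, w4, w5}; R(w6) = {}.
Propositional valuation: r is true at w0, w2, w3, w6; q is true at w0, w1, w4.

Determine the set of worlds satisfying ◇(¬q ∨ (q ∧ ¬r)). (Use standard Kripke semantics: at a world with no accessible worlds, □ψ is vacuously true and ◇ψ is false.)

w0, w1, w2, w3, w4, w5

Recall that ◇ψ holds at a world iff ψ holds at some accessible world.
Let φ = ◇(¬q ∨ (q ∧ ¬r)). Evaluate φ at each world:
  w0 (successors {w4, w5}): φ is true.
  w1 (successors {w5}): φ is true.
  w2 (successors {w3, w4, w5}): φ is true.
  w3 (successors {w2, w3, w4}): φ is true.
  w4 (successors {w0, w2, w3, w5}): φ is true.
  w5 (successors {w0, w1, w2, w4, w5}): φ is true.
  w6 (successors ∅): φ is false.
For instance, at w3:
  At w3: ◇(¬q ∨ (q ∧ ¬r)) requires ¬q ∨ (q ∧ ¬r) at some successor in {w2, w3, w4}.
    ¬q ∨ (q ∧ ¬r) holds at w2, so ◇(¬q ∨ (q ∧ ¬r)) is true at w3.
Satisfying worlds: {w0, w1, w2, w3, w4, w5}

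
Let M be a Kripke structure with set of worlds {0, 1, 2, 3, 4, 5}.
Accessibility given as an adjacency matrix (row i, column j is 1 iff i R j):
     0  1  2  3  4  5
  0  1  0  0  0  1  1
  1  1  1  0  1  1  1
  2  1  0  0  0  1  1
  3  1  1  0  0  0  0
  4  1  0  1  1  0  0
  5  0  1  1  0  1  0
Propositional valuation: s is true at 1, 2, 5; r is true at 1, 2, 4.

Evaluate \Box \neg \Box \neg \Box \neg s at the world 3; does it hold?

No

At 3: \Box \neg \Box \neg \Box \neg s requires \neg \Box \neg \Box \neg s at every successor {0, 1}.
  \neg \Box \neg \Box \neg s fails at 0, so \Box \neg \Box \neg \Box \neg s is false at 3.
    At 0: \Box \neg \Box \neg s is true, so \neg \Box \neg \Box \neg s is false.
      At 0: \Box \neg \Box \neg s requires \neg \Box \neg s at every successor {0, 4, 5}.
        At 0: \neg \Box \neg s is true.
        At 4: \neg \Box \neg s is true.
        At 5: \neg \Box \neg s is true.
      So \Box \neg \Box \neg s is true at 0.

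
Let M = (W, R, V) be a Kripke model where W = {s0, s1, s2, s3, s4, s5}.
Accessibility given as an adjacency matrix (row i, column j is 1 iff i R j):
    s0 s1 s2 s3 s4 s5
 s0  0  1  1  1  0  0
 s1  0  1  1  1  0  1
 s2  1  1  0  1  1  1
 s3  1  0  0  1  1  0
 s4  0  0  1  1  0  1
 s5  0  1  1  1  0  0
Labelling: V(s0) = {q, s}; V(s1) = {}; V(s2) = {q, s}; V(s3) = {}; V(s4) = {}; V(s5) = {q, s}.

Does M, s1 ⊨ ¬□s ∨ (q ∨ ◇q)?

Yes

At s1: ¬□s is true, q ∨ ◇q is true, so ¬□s ∨ (q ∨ ◇q) is true.
  At s1: □s is false, so ¬□s is true.
    At s1: □s requires s at every successor {s1, s2, s3, s5}.
      s fails at s1, so □s is false at s1.
  At s1: q is false, ◇q is true, so q ∨ ◇q is true.
    At s1: ◇q requires q at some successor in {s1, s2, s3, s5}.
      q holds at s2, so ◇q is true at s1.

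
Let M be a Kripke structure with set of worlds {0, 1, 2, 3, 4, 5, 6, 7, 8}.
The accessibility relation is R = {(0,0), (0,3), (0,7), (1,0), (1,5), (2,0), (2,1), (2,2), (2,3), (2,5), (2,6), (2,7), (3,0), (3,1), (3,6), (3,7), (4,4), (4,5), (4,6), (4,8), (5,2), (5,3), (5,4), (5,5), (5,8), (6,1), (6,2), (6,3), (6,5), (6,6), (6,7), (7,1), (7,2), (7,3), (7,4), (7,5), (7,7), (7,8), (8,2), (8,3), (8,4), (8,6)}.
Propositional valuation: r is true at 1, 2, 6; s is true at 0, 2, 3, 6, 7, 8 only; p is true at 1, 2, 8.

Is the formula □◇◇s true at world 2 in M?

Yes

At 2: □◇◇s requires ◇◇s at every successor {0, 1, 2, 3, 5, 6, 7}.
  At 0: ◇◇s is true.
  At 1: ◇◇s is true.
  At 2: ◇◇s is true.
  At 3: ◇◇s is true.
  At 5: ◇◇s is true.
  At 6: ◇◇s is true.
  At 7: ◇◇s is true.
So □◇◇s is true at 2.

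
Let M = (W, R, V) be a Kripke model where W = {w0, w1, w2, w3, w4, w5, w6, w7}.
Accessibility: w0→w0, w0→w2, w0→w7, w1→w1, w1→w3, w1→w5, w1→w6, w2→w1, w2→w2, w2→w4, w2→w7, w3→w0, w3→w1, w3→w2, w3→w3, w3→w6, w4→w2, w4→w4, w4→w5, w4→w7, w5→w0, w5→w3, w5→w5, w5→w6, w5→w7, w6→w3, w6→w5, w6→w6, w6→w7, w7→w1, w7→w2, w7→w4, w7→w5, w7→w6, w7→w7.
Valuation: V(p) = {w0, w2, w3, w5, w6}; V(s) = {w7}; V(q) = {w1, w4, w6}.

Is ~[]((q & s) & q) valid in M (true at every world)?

Yes

Let φ = ~[]((q & s) & q). Evaluate φ at each world:
  w0 (successors {w0, w2, w7}): φ is true.
  w1 (successors {w1, w3, w5, w6}): φ is true.
  w2 (successors {w1, w2, w4, w7}): φ is true.
  w3 (successors {w0, w1, w2, w3, w6}): φ is true.
  w4 (successors {w2, w4, w5, w7}): φ is true.
  w5 (successors {w0, w3, w5, w6, w7}): φ is true.
  w6 (successors {w3, w5, w6, w7}): φ is true.
  w7 (successors {w1, w2, w4, w5, w6, w7}): φ is true.
For instance, at w2:
  At w2: []((q & s) & q) is false, so ~[]((q & s) & q) is true.
    At w2: []((q & s) & q) requires (q & s) & q at every successor {w1, w2, w4, w7}.
      (q & s) & q fails at w1, so []((q & s) & q) is false at w2.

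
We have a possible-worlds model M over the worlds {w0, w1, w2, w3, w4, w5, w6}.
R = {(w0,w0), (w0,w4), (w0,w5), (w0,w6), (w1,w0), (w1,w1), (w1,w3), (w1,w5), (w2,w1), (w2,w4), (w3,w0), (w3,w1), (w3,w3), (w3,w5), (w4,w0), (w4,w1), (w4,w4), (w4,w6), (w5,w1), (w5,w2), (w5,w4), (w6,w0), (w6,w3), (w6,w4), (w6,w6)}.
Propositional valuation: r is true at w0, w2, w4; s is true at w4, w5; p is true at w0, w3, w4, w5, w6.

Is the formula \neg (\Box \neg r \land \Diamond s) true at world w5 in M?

At w5: \Box \neg r \land \Diamond s is false, so \neg (\Box \neg r \land \Diamond s) is true.
  At w5: \Box \neg r is false, \Diamond s is true, so \Box \neg r \land \Diamond s is false.
    At w5: \Box \neg r requires \neg r at every successor {w1, w2, w4}.
      \neg r fails at w2, so \Box \neg r is false at w5.
    At w5: \Diamond s requires s at some successor in {w1, w2, w4}.
      s holds at w4, so \Diamond s is true at w5.

Yes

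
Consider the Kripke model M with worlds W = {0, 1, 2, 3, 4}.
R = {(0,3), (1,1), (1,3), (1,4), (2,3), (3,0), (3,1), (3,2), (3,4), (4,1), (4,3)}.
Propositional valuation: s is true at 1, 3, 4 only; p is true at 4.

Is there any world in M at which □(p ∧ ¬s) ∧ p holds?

Let φ = □(p ∧ ¬s) ∧ p. Evaluate φ at each world:
  0 (successors {3}): φ is false.
  1 (successors {1, 3, 4}): φ is false.
  2 (successors {3}): φ is false.
  3 (successors {0, 1, 2, 4}): φ is false.
  4 (successors {1, 3}): φ is false.
For instance, at 4:
  At 4: □(p ∧ ¬s) is false, p is true, so □(p ∧ ¬s) ∧ p is false.
    At 4: □(p ∧ ¬s) requires p ∧ ¬s at every successor {1, 3}.
      p ∧ ¬s fails at 1, so □(p ∧ ¬s) is false at 4.

No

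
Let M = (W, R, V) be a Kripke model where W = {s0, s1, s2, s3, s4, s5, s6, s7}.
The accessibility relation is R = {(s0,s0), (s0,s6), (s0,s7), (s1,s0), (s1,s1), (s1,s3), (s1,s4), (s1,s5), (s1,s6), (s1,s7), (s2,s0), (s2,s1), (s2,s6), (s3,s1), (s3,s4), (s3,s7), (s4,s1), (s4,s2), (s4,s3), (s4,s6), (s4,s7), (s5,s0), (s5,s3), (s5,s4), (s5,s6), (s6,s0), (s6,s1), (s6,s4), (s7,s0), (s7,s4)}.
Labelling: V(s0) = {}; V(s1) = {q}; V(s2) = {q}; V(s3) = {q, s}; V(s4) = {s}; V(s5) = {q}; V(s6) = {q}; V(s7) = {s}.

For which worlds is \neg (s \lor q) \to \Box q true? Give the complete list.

Recall that \Box ψ holds at a world iff ψ holds at every accessible world, and \Diamond ψ holds iff ψ holds at some accessible world.
Let φ = \neg (s \lor q) \to \Box q. Evaluate φ at each world:
  s0 (successors {s0, s6, s7}): φ is false.
  s1 (successors {s0, s1, s3, s4, s5, s6, s7}): φ is true.
  s2 (successors {s0, s1, s6}): φ is true.
  s3 (successors {s1, s4, s7}): φ is true.
  s4 (successors {s1, s2, s3, s6, s7}): φ is true.
  s5 (successors {s0, s3, s4, s6}): φ is true.
  s6 (successors {s0, s1, s4}): φ is true.
  s7 (successors {s0, s4}): φ is true.
For instance, at s2:
  At s2: \neg (s \lor q) is false, \Box q is false, so \neg (s \lor q) \to \Box q is true.
    At s2: \Box q requires q at every successor {s0, s1, s6}.
      q fails at s0, so \Box q is false at s2.
Satisfying worlds: {s1, s2, s3, s4, s5, s6, s7}

s1, s2, s3, s4, s5, s6, s7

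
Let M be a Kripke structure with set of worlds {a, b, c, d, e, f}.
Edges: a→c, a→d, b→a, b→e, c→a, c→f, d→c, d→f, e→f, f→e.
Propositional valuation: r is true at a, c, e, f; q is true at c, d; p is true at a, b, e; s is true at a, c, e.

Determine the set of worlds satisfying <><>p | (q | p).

Let φ = <><>p | (q | p). Evaluate φ at each world:
  a (successors {c, d}): φ is true.
  b (successors {a, e}): φ is true.
  c (successors {a, f}): φ is true.
  d (successors {c, f}): φ is true.
  e (successors {f}): φ is true.
  f (successors {e}): φ is false.
For instance, at b:
  At b: <><>p is false, q | p is true, so <><>p | (q | p) is true.
    At b: <><>p requires <>p at some successor in {a, e}.
      At a: <>p is false.
      At e: <>p is false.
    So <><>p is false at b.
Satisfying worlds: {a, b, c, d, e}

a, b, c, d, e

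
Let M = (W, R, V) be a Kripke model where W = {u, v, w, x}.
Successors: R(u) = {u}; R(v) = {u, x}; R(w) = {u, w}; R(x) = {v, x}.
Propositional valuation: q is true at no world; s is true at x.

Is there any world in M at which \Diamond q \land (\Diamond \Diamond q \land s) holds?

Let φ = \Diamond q \land (\Diamond \Diamond q \land s). Evaluate φ at each world:
  u (successors {u}): φ is false.
  v (successors {u, x}): φ is false.
  w (successors {u, w}): φ is false.
  x (successors {v, x}): φ is false.
For instance, at x:
  At x: \Diamond q is false, \Diamond \Diamond q \land s is false, so \Diamond q \land (\Diamond \Diamond q \land s) is false.
    At x: \Diamond q requires q at some successor in {v, x}.
      At v: q is false.
      At x: q is false.
    So \Diamond q is false at x.
    At x: \Diamond \Diamond q is false, s is true, so \Diamond \Diamond q \land s is false.
      At x: \Diamond \Diamond q requires \Diamond q at some successor in {v, x}.
        At v: \Diamond q is false.
        At x: \Diamond q is false.
      So \Diamond \Diamond q is false at x.

No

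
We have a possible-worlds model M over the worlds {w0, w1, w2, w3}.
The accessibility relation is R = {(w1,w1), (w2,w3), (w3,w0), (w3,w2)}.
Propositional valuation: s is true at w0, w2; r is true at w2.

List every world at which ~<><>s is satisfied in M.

Let φ = ~<><>s. Evaluate φ at each world:
  w0 (successors ∅): φ is true.
  w1 (successors {w1}): φ is true.
  w2 (successors {w3}): φ is false.
  w3 (successors {w0, w2}): φ is true.
For instance, at w1:
  At w1: <><>s is false, so ~<><>s is true.
    At w1: <><>s requires <>s at some successor in {w1}.
      At w1: <>s is false.
    So <><>s is false at w1.
Satisfying worlds: {w0, w1, w3}

w0, w1, w3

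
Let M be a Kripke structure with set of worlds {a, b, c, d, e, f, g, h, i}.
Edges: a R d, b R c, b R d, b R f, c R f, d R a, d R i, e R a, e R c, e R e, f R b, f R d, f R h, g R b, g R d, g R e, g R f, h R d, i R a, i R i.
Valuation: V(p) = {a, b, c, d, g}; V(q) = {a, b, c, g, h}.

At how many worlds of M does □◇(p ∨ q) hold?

7

Let φ = □◇(p ∨ q). Evaluate φ at each world:
  a (successors {d}): φ is true.
  b (successors {c, d, f}): φ is false.
  c (successors {f}): φ is true.
  d (successors {a, i}): φ is true.
  e (successors {a, c, e}): φ is false.
  f (successors {b, d, h}): φ is true.
  g (successors {b, d, e, f}): φ is true.
  h (successors {d}): φ is true.
  i (successors {a, i}): φ is true.
For instance, at h:
  At h: □◇(p ∨ q) requires ◇(p ∨ q) at every successor {d}.
      At d: ◇(p ∨ q) requires p ∨ q at some successor in {a, i}.
        p ∨ q holds at a, so ◇(p ∨ q) is true at d.
  So □◇(p ∨ q) is true at h.
Satisfying worlds: {a, c, d, f, g, h, i}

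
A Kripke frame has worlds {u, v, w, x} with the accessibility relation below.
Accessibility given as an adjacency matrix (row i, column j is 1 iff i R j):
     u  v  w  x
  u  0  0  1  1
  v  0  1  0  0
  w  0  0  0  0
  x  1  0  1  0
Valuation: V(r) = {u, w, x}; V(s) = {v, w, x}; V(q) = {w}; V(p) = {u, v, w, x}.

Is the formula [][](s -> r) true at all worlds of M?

No

Recall that []ψ holds at a world iff ψ holds at every accessible world, and <>ψ holds iff ψ holds at some accessible world.
Let φ = [][](s -> r). Evaluate φ at each world:
  u (successors {w, x}): φ is true.
  v (successors {v}): φ is false.
  w (successors ∅): φ is true.
  x (successors {u, w}): φ is true.
Detail at v (counterexample):
  At v: [][](s -> r) requires [](s -> r) at every successor {v}.
    [](s -> r) fails at v, so [][](s -> r) is false at v.
      At v: [](s -> r) requires s -> r at every successor {v}.
        s -> r fails at v, so [](s -> r) is false at v.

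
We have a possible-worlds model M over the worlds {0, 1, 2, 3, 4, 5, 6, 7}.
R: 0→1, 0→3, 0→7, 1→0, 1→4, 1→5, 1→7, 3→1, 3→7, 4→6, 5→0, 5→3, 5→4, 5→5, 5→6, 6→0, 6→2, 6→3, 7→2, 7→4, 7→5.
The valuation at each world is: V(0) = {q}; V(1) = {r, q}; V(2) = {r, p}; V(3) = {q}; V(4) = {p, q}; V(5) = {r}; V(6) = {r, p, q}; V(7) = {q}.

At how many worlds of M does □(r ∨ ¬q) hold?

Recall that □ψ holds at a world iff ψ holds at every accessible world, and ◇ψ holds iff ψ holds at some accessible world.
Let φ = □(r ∨ ¬q). Evaluate φ at each world:
  0 (successors {1, 3, 7}): φ is false.
  1 (successors {0, 4, 5, 7}): φ is false.
  2 (successors ∅): φ is true.
  3 (successors {1, 7}): φ is false.
  4 (successors {6}): φ is true.
  5 (successors {0, 3, 4, 5, 6}): φ is false.
  6 (successors {0, 2, 3}): φ is false.
  7 (successors {2, 4, 5}): φ is false.
For instance, at 7:
  At 7: □(r ∨ ¬q) requires r ∨ ¬q at every successor {2, 4, 5}.
    r ∨ ¬q fails at 4, so □(r ∨ ¬q) is false at 7.
Satisfying worlds: {2, 4}

2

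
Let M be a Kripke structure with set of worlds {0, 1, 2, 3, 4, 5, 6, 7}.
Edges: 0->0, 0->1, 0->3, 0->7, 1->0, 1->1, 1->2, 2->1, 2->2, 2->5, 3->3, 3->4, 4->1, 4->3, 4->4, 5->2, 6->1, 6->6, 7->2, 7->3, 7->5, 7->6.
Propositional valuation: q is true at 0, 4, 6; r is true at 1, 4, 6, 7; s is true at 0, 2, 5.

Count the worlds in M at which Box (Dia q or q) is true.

4

Recall that Box ψ holds at a world iff ψ holds at every accessible world, and Dia ψ holds iff ψ holds at some accessible world.
Let φ = Box (Dia q or q). Evaluate φ at each world:
  0 (successors {0, 1, 3, 7}): φ is true.
  1 (successors {0, 1, 2}): φ is false.
  2 (successors {1, 2, 5}): φ is false.
  3 (successors {3, 4}): φ is true.
  4 (successors {1, 3, 4}): φ is true.
  5 (successors {2}): φ is false.
  6 (successors {1, 6}): φ is true.
  7 (successors {2, 3, 5, 6}): φ is false.
For instance, at 4:
  At 4: Box (Dia q or q) requires Dia q or q at every successor {1, 3, 4}.
      At 1: Dia q is true, q is false, so Dia q or q is true.
      At 3: Dia q is true, q is false, so Dia q or q is true.
      At 4: Dia q is true, q is true, so Dia q or q is true.
  So Box (Dia q or q) is true at 4.
Satisfying worlds: {0, 3, 4, 6}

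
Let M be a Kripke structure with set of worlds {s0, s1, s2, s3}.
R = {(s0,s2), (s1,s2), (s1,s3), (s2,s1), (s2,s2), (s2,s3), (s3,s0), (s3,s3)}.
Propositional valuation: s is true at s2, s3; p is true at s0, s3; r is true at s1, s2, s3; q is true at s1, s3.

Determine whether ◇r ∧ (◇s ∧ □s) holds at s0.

Yes

At s0: ◇r is true, ◇s ∧ □s is true, so ◇r ∧ (◇s ∧ □s) is true.
  At s0: ◇r requires r at some successor in {s2}.
    r holds at s2, so ◇r is true at s0.
  At s0: ◇s is true, □s is true, so ◇s ∧ □s is true.
    At s0: ◇s requires s at some successor in {s2}.
      s holds at s2, so ◇s is true at s0.
    At s0: □s requires s at every successor {s2}.
      At s2: s is true.
    So □s is true at s0.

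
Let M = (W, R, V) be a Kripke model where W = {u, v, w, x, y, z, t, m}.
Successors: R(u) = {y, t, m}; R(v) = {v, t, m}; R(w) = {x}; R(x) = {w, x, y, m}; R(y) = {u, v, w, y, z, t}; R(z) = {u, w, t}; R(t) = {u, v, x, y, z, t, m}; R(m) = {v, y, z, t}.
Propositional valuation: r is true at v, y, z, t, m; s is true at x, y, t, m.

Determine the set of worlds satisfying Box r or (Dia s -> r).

Let φ = Box r or (Dia s -> r). Evaluate φ at each world:
  u (successors {y, t, m}): φ is true.
  v (successors {v, t, m}): φ is true.
  w (successors {x}): φ is false.
  x (successors {w, x, y, m}): φ is false.
  y (successors {u, v, w, y, z, t}): φ is true.
  z (successors {u, w, t}): φ is true.
  t (successors {u, v, x, y, z, t, m}): φ is true.
  m (successors {v, y, z, t}): φ is true.
For instance, at z:
  At z: Box r is false, Dia s -> r is true, so Box r or (Dia s -> r) is true.
    At z: Box r requires r at every successor {u, w, t}.
      r fails at u, so Box r is false at z.
    At z: Dia s is true, r is true, so Dia s -> r is true.
      At z: Dia s requires s at some successor in {u, w, t}.
        s holds at t, so Dia s is true at z.
Satisfying worlds: {u, v, y, z, t, m}

u, v, y, z, t, m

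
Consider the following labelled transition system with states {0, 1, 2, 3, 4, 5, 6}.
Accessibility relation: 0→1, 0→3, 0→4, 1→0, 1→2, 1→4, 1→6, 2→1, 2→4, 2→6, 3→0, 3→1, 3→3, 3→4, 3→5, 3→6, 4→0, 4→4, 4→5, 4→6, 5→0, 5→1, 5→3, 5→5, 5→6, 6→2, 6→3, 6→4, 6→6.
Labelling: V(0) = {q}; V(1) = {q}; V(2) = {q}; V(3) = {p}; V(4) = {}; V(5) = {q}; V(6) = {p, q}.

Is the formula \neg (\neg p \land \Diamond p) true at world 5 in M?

At 5: \neg p \land \Diamond p is true, so \neg (\neg p \land \Diamond p) is false.
  At 5: \neg p is true, \Diamond p is true, so \neg p \land \Diamond p is true.
    At 5: \Diamond p requires p at some successor in {0, 1, 3, 5, 6}.
      p holds at 3, so \Diamond p is true at 5.

No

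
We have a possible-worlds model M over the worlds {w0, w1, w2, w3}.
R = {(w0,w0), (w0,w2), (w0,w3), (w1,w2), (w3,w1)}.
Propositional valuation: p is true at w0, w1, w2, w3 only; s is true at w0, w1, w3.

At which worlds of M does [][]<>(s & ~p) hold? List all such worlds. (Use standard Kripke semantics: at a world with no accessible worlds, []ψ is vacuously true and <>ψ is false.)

Recall that []ψ holds at a world iff ψ holds at every accessible world, and <>ψ holds iff ψ holds at some accessible world.
Let φ = [][]<>(s & ~p). Evaluate φ at each world:
  w0 (successors {w0, w2, w3}): φ is false.
  w1 (successors {w2}): φ is true.
  w2 (successors ∅): φ is true.
  w3 (successors {w1}): φ is false.
For instance, at w0:
  At w0: [][]<>(s & ~p) requires []<>(s & ~p) at every successor {w0, w2, w3}.
    []<>(s & ~p) fails at w0, so [][]<>(s & ~p) is false at w0.
      At w0: []<>(s & ~p) requires <>(s & ~p) at every successor {w0, w2, w3}.
        <>(s & ~p) fails at w0, so []<>(s & ~p) is false at w0.
Satisfying worlds: {w1, w2}

w1, w2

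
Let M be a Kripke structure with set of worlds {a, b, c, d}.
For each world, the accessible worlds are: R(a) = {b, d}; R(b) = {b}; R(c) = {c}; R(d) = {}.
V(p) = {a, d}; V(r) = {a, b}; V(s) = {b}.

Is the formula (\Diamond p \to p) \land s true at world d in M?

At d: \Diamond p \to p is true, s is false, so (\Diamond p \to p) \land s is false.
  At d: \Diamond p is false, p is true, so \Diamond p \to p is true.
    At d: no accessible worlds, so \Diamond p is false.

No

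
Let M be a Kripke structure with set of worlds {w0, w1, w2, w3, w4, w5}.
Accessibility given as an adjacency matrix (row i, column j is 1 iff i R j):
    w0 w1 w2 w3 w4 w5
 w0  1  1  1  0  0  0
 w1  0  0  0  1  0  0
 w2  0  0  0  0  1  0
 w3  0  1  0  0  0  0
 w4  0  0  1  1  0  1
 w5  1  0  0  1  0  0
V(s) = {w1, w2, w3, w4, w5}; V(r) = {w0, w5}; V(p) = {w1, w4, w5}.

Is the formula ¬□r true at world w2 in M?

Yes

At w2: □r is false, so ¬□r is true.
  At w2: □r requires r at every successor {w4}.
    r fails at w4, so □r is false at w2.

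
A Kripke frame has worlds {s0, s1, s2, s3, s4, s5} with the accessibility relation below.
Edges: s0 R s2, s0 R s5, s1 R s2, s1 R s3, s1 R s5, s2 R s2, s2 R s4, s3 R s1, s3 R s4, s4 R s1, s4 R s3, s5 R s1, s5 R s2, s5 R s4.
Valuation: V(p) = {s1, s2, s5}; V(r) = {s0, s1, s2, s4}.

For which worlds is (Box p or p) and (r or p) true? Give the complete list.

Let φ = (Box p or p) and (r or p). Evaluate φ at each world:
  s0 (successors {s2, s5}): φ is true.
  s1 (successors {s2, s3, s5}): φ is true.
  s2 (successors {s2, s4}): φ is true.
  s3 (successors {s1, s4}): φ is false.
  s4 (successors {s1, s3}): φ is false.
  s5 (successors {s1, s2, s4}): φ is true.
For instance, at s0:
  At s0: Box p or p is true, r or p is true, so (Box p or p) and (r or p) is true.
    At s0: Box p is true, p is false, so Box p or p is true.
      At s0: Box p requires p at every successor {s2, s5}.
        At s2: p is true.
        At s5: p is true.
      So Box p is true at s0.
Satisfying worlds: {s0, s1, s2, s5}

s0, s1, s2, s5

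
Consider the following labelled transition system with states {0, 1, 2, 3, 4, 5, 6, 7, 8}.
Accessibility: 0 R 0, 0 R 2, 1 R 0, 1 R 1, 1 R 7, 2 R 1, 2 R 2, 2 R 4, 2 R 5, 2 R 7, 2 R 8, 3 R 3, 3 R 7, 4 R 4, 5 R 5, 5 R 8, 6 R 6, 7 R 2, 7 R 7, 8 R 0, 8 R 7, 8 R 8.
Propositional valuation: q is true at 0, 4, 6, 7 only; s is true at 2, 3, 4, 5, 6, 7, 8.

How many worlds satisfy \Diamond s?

Recall that \Diamond ψ holds at a world iff ψ holds at some accessible world.
Let φ = \Diamond s. Evaluate φ at each world:
  0 (successors {0, 2}): φ is true.
  1 (successors {0, 1, 7}): φ is true.
  2 (successors {1, 2, 4, 5, 7, 8}): φ is true.
  3 (successors {3, 7}): φ is true.
  4 (successors {4}): φ is true.
  5 (successors {5, 8}): φ is true.
  6 (successors {6}): φ is true.
  7 (successors {2, 7}): φ is true.
  8 (successors {0, 7, 8}): φ is true.
For instance, at 6:
  At 6: \Diamond s requires s at some successor in {6}.
    s holds at 6, so \Diamond s is true at 6.
Satisfying worlds: {0, 1, 2, 3, 4, 5, 6, 7, 8}

9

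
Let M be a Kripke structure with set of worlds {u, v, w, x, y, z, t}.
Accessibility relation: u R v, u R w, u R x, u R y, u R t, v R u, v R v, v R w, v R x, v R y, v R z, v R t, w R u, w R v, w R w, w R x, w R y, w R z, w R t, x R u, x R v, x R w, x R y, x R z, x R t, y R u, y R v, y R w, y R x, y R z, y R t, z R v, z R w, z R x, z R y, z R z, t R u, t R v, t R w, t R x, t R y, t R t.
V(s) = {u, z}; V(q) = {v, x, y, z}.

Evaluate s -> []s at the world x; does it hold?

At x: s is false, []s is false, so s -> []s is true.
  At x: []s requires s at every successor {u, v, w, y, z, t}.
    s fails at v, so []s is false at x.

Yes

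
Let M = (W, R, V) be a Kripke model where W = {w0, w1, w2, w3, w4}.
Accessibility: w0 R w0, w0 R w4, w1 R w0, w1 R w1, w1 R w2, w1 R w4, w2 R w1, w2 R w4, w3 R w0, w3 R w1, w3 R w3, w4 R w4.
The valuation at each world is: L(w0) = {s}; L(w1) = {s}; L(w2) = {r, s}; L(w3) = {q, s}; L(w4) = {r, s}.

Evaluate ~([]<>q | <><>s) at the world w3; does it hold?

At w3: []<>q | <><>s is true, so ~([]<>q | <><>s) is false.
  At w3: []<>q is false, <><>s is true, so []<>q | <><>s is true.
    At w3: []<>q requires <>q at every successor {w0, w1, w3}.
      <>q fails at w0, so []<>q is false at w3.
    At w3: <><>s requires <>s at some successor in {w0, w1, w3}.
      <>s holds at w0, so <><>s is true at w3.

No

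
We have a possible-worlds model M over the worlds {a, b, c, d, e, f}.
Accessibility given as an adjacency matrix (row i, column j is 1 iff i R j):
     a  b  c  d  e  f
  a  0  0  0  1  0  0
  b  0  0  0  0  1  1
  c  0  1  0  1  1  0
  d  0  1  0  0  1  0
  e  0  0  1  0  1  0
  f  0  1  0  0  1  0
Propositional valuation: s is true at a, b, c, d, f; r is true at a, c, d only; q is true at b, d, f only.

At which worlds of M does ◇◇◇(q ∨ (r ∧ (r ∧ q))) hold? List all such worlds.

a, b, c, d, e, f

Recall that ◇ψ holds at a world iff ψ holds at some accessible world.
Let φ = ◇◇◇(q ∨ (r ∧ (r ∧ q))). Evaluate φ at each world:
  a (successors {d}): φ is true.
  b (successors {e, f}): φ is true.
  c (successors {b, d, e}): φ is true.
  d (successors {b, e}): φ is true.
  e (successors {c, e}): φ is true.
  f (successors {b, e}): φ is true.
For instance, at e:
  At e: ◇◇◇(q ∨ (r ∧ (r ∧ q))) requires ◇◇(q ∨ (r ∧ (r ∧ q))) at some successor in {c, e}.
    ◇◇(q ∨ (r ∧ (r ∧ q))) holds at c, so ◇◇◇(q ∨ (r ∧ (r ∧ q))) is true at e.
      At c: ◇◇(q ∨ (r ∧ (r ∧ q))) requires ◇(q ∨ (r ∧ (r ∧ q))) at some successor in {b, d, e}.
        ◇(q ∨ (r ∧ (r ∧ q))) holds at b, so ◇◇(q ∨ (r ∧ (r ∧ q))) is true at c.
Satisfying worlds: {a, b, c, d, e, f}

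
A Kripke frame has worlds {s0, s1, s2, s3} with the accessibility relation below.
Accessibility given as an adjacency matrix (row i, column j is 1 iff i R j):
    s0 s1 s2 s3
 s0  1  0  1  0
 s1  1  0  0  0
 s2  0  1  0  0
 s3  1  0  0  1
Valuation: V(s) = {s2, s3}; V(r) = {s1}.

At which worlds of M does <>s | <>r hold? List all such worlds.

s0, s2, s3

Recall that <>ψ holds at a world iff ψ holds at some accessible world.
Let φ = <>s | <>r. Evaluate φ at each world:
  s0 (successors {s0, s2}): φ is true.
  s1 (successors {s0}): φ is false.
  s2 (successors {s1}): φ is true.
  s3 (successors {s0, s3}): φ is true.
For instance, at s3:
  At s3: <>s is true, <>r is false, so <>s | <>r is true.
    At s3: <>s requires s at some successor in {s0, s3}.
      s holds at s3, so <>s is true at s3.
    At s3: <>r requires r at some successor in {s0, s3}.
      At s0: r is false.
      At s3: r is false.
    So <>r is false at s3.
Satisfying worlds: {s0, s2, s3}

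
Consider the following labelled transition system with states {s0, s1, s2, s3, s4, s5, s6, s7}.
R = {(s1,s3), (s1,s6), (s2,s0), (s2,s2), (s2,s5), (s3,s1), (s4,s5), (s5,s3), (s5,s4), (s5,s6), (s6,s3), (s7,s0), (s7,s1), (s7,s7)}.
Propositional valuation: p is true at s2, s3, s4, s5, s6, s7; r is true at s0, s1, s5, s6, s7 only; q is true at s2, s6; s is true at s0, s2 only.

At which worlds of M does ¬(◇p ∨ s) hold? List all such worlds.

Let φ = ¬(◇p ∨ s). Evaluate φ at each world:
  s0 (successors ∅): φ is false.
  s1 (successors {s3, s6}): φ is false.
  s2 (successors {s0, s2, s5}): φ is false.
  s3 (successors {s1}): φ is true.
  s4 (successors {s5}): φ is false.
  s5 (successors {s3, s4, s6}): φ is false.
  s6 (successors {s3}): φ is false.
  s7 (successors {s0, s1, s7}): φ is false.
For instance, at s3:
  At s3: ◇p ∨ s is false, so ¬(◇p ∨ s) is true.
    At s3: ◇p is false, s is false, so ◇p ∨ s is false.
      At s3: ◇p requires p at some successor in {s1}.
        At s1: p is false.
      So ◇p is false at s3.
Satisfying worlds: {s3}

s3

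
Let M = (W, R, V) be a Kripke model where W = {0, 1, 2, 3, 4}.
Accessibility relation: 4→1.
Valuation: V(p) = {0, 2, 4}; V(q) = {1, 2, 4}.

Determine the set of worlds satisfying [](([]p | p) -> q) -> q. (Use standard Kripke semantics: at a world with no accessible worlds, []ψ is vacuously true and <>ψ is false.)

1, 2, 4

Let φ = [](([]p | p) -> q) -> q. Evaluate φ at each world:
  0 (successors ∅): φ is false.
  1 (successors ∅): φ is true.
  2 (successors ∅): φ is true.
  3 (successors ∅): φ is false.
  4 (successors {1}): φ is true.
For instance, at 4:
  At 4: [](([]p | p) -> q) is true, q is true, so [](([]p | p) -> q) -> q is true.
    At 4: [](([]p | p) -> q) requires ([]p | p) -> q at every successor {1}.
      At 1: ([]p | p) -> q is true.
    So [](([]p | p) -> q) is true at 4.
Satisfying worlds: {1, 2, 4}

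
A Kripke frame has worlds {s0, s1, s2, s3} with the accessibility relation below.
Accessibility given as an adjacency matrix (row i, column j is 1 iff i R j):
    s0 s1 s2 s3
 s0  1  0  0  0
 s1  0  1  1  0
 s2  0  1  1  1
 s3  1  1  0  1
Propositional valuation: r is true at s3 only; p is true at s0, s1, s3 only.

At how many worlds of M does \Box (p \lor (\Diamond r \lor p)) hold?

4

Recall that \Box ψ holds at a world iff ψ holds at every accessible world, and \Diamond ψ holds iff ψ holds at some accessible world.
Let φ = \Box (p \lor (\Diamond r \lor p)). Evaluate φ at each world:
  s0 (successors {s0}): φ is true.
  s1 (successors {s1, s2}): φ is true.
  s2 (successors {s1, s2, s3}): φ is true.
  s3 (successors {s0, s1, s3}): φ is true.
For instance, at s1:
  At s1: \Box (p \lor (\Diamond r \lor p)) requires p \lor (\Diamond r \lor p) at every successor {s1, s2}.
      At s1: p is true, \Diamond r \lor p is true, so p \lor (\Diamond r \lor p) is true.
      At s2: p is false, \Diamond r \lor p is true, so p \lor (\Diamond r \lor p) is true.
  So \Box (p \lor (\Diamond r \lor p)) is true at s1.
Satisfying worlds: {s0, s1, s2, s3}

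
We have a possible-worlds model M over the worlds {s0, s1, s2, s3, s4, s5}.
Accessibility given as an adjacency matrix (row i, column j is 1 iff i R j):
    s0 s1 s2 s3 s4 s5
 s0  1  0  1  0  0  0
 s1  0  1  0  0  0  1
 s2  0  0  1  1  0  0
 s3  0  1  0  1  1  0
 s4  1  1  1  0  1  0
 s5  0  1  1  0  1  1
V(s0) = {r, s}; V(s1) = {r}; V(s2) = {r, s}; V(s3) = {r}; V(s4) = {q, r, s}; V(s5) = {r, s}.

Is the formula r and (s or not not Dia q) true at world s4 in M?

Yes

Recall that Dia ψ holds at a world iff ψ holds at some accessible world.
At s4: r is true, s or not not Dia q is true, so r and (s or not not Dia q) is true.
  At s4: s is true, not not Dia q is true, so s or not not Dia q is true.
    At s4: not Dia q is false, so not not Dia q is true.
      At s4: Dia q is true, so not Dia q is false.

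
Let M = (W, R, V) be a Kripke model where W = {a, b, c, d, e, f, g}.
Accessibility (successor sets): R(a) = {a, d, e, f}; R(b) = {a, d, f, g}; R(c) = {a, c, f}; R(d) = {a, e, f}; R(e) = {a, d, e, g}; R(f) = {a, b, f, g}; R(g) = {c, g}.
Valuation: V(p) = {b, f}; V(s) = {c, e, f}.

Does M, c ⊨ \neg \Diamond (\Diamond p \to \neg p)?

No

Recall that \Diamond ψ holds at a world iff ψ holds at some accessible world.
At c: \Diamond (\Diamond p \to \neg p) is true, so \neg \Diamond (\Diamond p \to \neg p) is false.
  At c: \Diamond (\Diamond p \to \neg p) requires \Diamond p \to \neg p at some successor in {a, c, f}.
    \Diamond p \to \neg p holds at a, so \Diamond (\Diamond p \to \neg p) is true at c.
      At a: \Diamond p is true, \neg p is true, so \Diamond p \to \neg p is true.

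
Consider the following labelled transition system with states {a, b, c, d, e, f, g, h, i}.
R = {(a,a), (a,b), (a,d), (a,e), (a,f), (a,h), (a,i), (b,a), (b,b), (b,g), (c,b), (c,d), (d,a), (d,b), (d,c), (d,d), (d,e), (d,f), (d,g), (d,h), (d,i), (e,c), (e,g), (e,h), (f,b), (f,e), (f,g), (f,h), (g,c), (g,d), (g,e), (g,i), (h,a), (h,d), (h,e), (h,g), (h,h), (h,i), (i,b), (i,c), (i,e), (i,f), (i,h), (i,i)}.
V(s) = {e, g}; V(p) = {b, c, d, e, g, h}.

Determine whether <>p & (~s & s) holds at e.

At e: <>p is true, ~s & s is false, so <>p & (~s & s) is false.
  At e: <>p requires p at some successor in {c, g, h}.
    p holds at c, so <>p is true at e.

No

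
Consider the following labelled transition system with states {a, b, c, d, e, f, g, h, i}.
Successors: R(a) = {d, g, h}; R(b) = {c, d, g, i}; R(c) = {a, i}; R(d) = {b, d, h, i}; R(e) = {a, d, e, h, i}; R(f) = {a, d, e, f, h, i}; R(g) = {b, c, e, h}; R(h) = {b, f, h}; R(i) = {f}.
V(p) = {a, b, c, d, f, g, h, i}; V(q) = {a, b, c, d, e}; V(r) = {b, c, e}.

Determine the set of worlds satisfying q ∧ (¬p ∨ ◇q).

a, b, c, d, e

Let φ = q ∧ (¬p ∨ ◇q). Evaluate φ at each world:
  a (successors {d, g, h}): φ is true.
  b (successors {c, d, g, i}): φ is true.
  c (successors {a, i}): φ is true.
  d (successors {b, d, h, i}): φ is true.
  e (successors {a, d, e, h, i}): φ is true.
  f (successors {a, d, e, f, h, i}): φ is false.
  g (successors {b, c, e, h}): φ is false.
  h (successors {b, f, h}): φ is false.
  i (successors {f}): φ is false.
For instance, at e:
  At e: q is true, ¬p ∨ ◇q is true, so q ∧ (¬p ∨ ◇q) is true.
    At e: ¬p is true, ◇q is true, so ¬p ∨ ◇q is true.
      At e: ◇q requires q at some successor in {a, d, e, h, i}.
        q holds at a, so ◇q is true at e.
Satisfying worlds: {a, b, c, d, e}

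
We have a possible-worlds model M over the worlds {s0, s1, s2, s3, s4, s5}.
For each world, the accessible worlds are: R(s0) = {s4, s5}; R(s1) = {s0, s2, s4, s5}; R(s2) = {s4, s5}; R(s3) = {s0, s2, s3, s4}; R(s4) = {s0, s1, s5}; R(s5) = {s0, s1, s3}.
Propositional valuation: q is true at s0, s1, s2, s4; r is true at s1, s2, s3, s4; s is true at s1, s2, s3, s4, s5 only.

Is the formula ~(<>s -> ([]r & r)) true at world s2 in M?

Yes

Recall that []ψ holds at a world iff ψ holds at every accessible world, and <>ψ holds iff ψ holds at some accessible world.
At s2: <>s -> ([]r & r) is false, so ~(<>s -> ([]r & r)) is true.
  At s2: <>s is true, []r & r is false, so <>s -> ([]r & r) is false.
    At s2: <>s requires s at some successor in {s4, s5}.
      s holds at s4, so <>s is true at s2.
    At s2: []r is false, r is true, so []r & r is false.
      At s2: []r requires r at every successor {s4, s5}.
        r fails at s5, so []r is false at s2.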